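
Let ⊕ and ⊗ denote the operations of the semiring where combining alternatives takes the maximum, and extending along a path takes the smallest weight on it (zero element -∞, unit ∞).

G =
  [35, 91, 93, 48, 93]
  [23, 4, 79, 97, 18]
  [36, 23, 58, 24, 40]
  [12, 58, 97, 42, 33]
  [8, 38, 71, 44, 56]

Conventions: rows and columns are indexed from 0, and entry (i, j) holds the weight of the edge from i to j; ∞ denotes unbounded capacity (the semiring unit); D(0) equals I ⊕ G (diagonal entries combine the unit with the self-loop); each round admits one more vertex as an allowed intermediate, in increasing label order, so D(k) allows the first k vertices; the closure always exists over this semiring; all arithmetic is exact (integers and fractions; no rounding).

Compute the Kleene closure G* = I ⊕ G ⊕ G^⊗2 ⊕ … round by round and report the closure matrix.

D(0):
  [∞, 91, 93, 48, 93]
  [23, ∞, 79, 97, 18]
  [36, 23, ∞, 24, 40]
  [12, 58, 97, ∞, 33]
  [8, 38, 71, 44, ∞]
D(1):
  [∞, 91, 93, 48, 93]
  [23, ∞, 79, 97, 23]
  [36, 36, ∞, 36, 40]
  [12, 58, 97, ∞, 33]
  [8, 38, 71, 44, ∞]
D(2):
  [∞, 91, 93, 91, 93]
  [23, ∞, 79, 97, 23]
  [36, 36, ∞, 36, 40]
  [23, 58, 97, ∞, 33]
  [23, 38, 71, 44, ∞]
D(3):
  [∞, 91, 93, 91, 93]
  [36, ∞, 79, 97, 40]
  [36, 36, ∞, 36, 40]
  [36, 58, 97, ∞, 40]
  [36, 38, 71, 44, ∞]
D(4):
  [∞, 91, 93, 91, 93]
  [36, ∞, 97, 97, 40]
  [36, 36, ∞, 36, 40]
  [36, 58, 97, ∞, 40]
  [36, 44, 71, 44, ∞]
D(5):
  [∞, 91, 93, 91, 93]
  [36, ∞, 97, 97, 40]
  [36, 40, ∞, 40, 40]
  [36, 58, 97, ∞, 40]
  [36, 44, 71, 44, ∞]
Answer: G* = [[∞, 91, 93, 91, 93], [36, ∞, 97, 97, 40], [36, 40, ∞, 40, 40], [36, 58, 97, ∞, 40], [36, 44, 71, 44, ∞]]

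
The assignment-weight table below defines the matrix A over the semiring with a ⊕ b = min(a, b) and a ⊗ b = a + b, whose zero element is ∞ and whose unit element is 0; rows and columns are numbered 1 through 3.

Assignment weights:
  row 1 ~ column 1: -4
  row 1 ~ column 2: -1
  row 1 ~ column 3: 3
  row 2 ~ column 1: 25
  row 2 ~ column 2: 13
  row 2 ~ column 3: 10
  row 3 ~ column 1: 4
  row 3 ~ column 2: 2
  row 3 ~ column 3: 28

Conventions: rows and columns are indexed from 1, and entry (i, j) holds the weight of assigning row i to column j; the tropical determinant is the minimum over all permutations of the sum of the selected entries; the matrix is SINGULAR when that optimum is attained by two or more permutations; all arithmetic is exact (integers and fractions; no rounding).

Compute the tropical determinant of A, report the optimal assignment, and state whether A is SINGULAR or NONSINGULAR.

σ = (1, 2, 3): (-4) + 13 + 28 = 37
σ = (1, 3, 2): (-4) + 10 + 2 = 8
σ = (2, 1, 3): (-1) + 25 + 28 = 52
σ = (2, 3, 1): (-1) + 10 + 4 = 13
σ = (3, 1, 2): 3 + 25 + 2 = 30
σ = (3, 2, 1): 3 + 13 + 4 = 20
Optimal value attained by: σ = (1, 3, 2).
Answer: det⊕(A) = 8; verdict: NONSINGULAR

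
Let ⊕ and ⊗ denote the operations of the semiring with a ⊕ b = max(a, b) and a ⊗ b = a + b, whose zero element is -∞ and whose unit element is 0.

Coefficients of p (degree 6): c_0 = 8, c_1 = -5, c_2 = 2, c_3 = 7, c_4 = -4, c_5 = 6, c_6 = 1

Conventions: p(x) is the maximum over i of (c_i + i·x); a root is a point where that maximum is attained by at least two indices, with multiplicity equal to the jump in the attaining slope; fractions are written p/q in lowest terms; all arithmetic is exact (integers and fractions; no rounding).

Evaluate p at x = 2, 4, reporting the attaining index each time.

p(2) = max(8+0·2=8, -5+1·2=-3, 2+2·2=6, 7+3·2=13, -4+4·2=4, 6+5·2=16, 1+6·2=13) = 16 (attained by i=5)
p(4) = max(8+0·4=8, -5+1·4=-1, 2+2·4=10, 7+3·4=19, -4+4·4=12, 6+5·4=26, 1+6·4=25) = 26 (attained by i=5)
Answer: p(2) = 16; p(4) = 26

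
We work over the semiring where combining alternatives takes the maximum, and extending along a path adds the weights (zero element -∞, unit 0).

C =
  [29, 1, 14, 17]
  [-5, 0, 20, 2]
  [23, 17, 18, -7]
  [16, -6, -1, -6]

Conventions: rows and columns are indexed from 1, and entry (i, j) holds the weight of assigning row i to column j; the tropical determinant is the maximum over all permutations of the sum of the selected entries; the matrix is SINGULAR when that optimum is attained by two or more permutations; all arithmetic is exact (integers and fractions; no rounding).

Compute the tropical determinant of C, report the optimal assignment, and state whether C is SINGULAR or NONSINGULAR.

σ = (1, 2, 3, 4): 29 + 0 + 18 + (-6) = 41
σ = (1, 2, 4, 3): 29 + 0 + (-7) + (-1) = 21
σ = (1, 3, 2, 4): 29 + 20 + 17 + (-6) = 60
σ = (1, 3, 4, 2): 29 + 20 + (-7) + (-6) = 36
σ = (1, 4, 2, 3): 29 + 2 + 17 + (-1) = 47
σ = (1, 4, 3, 2): 29 + 2 + 18 + (-6) = 43
σ = (2, 1, 3, 4): 1 + (-5) + 18 + (-6) = 8
σ = (2, 1, 4, 3): 1 + (-5) + (-7) + (-1) = -12
σ = (2, 3, 1, 4): 1 + 20 + 23 + (-6) = 38
σ = (2, 3, 4, 1): 1 + 20 + (-7) + 16 = 30
σ = (2, 4, 1, 3): 1 + 2 + 23 + (-1) = 25
σ = (2, 4, 3, 1): 1 + 2 + 18 + 16 = 37
σ = (3, 1, 2, 4): 14 + (-5) + 17 + (-6) = 20
σ = (3, 1, 4, 2): 14 + (-5) + (-7) + (-6) = -4
σ = (3, 2, 1, 4): 14 + 0 + 23 + (-6) = 31
σ = (3, 2, 4, 1): 14 + 0 + (-7) + 16 = 23
σ = (3, 4, 1, 2): 14 + 2 + 23 + (-6) = 33
σ = (3, 4, 2, 1): 14 + 2 + 17 + 16 = 49
σ = (4, 1, 2, 3): 17 + (-5) + 17 + (-1) = 28
σ = (4, 1, 3, 2): 17 + (-5) + 18 + (-6) = 24
σ = (4, 2, 1, 3): 17 + 0 + 23 + (-1) = 39
σ = (4, 2, 3, 1): 17 + 0 + 18 + 16 = 51
σ = (4, 3, 1, 2): 17 + 20 + 23 + (-6) = 54
σ = (4, 3, 2, 1): 17 + 20 + 17 + 16 = 70
Optimal value attained by: σ = (4, 3, 2, 1).
Answer: det⊕(C) = 70; verdict: NONSINGULAR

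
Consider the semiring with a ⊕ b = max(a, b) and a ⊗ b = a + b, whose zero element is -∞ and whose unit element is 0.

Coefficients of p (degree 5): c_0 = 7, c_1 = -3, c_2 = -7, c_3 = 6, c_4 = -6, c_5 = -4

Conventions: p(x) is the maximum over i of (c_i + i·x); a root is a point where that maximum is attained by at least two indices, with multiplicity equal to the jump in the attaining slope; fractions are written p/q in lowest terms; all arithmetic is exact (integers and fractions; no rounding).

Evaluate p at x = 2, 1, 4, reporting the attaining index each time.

p(2) = max(7+0·2=7, -3+1·2=-1, -7+2·2=-3, 6+3·2=12, -6+4·2=2, -4+5·2=6) = 12 (attained by i=3)
p(1) = max(7+0·1=7, -3+1·1=-2, -7+2·1=-5, 6+3·1=9, -6+4·1=-2, -4+5·1=1) = 9 (attained by i=3)
p(4) = max(7+0·4=7, -3+1·4=1, -7+2·4=1, 6+3·4=18, -6+4·4=10, -4+5·4=16) = 18 (attained by i=3)
Answer: p(2) = 12; p(1) = 9; p(4) = 18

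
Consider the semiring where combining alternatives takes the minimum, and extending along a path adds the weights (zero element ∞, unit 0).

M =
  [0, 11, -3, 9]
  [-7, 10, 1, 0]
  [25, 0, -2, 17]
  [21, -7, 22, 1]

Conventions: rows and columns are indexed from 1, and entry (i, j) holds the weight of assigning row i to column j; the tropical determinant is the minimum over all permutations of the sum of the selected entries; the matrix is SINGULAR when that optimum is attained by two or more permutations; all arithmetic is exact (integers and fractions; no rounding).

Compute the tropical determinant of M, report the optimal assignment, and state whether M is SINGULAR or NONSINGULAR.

σ = (1, 2, 3, 4): 0 + 10 + (-2) + 1 = 9
σ = (1, 2, 4, 3): 0 + 10 + 17 + 22 = 49
σ = (1, 3, 2, 4): 0 + 1 + 0 + 1 = 2
σ = (1, 3, 4, 2): 0 + 1 + 17 + (-7) = 11
σ = (1, 4, 2, 3): 0 + 0 + 0 + 22 = 22
σ = (1, 4, 3, 2): 0 + 0 + (-2) + (-7) = -9
σ = (2, 1, 3, 4): 11 + (-7) + (-2) + 1 = 3
σ = (2, 1, 4, 3): 11 + (-7) + 17 + 22 = 43
σ = (2, 3, 1, 4): 11 + 1 + 25 + 1 = 38
σ = (2, 3, 4, 1): 11 + 1 + 17 + 21 = 50
σ = (2, 4, 1, 3): 11 + 0 + 25 + 22 = 58
σ = (2, 4, 3, 1): 11 + 0 + (-2) + 21 = 30
σ = (3, 1, 2, 4): (-3) + (-7) + 0 + 1 = -9
σ = (3, 1, 4, 2): (-3) + (-7) + 17 + (-7) = 0
σ = (3, 2, 1, 4): (-3) + 10 + 25 + 1 = 33
σ = (3, 2, 4, 1): (-3) + 10 + 17 + 21 = 45
σ = (3, 4, 1, 2): (-3) + 0 + 25 + (-7) = 15
σ = (3, 4, 2, 1): (-3) + 0 + 0 + 21 = 18
σ = (4, 1, 2, 3): 9 + (-7) + 0 + 22 = 24
σ = (4, 1, 3, 2): 9 + (-7) + (-2) + (-7) = -7
σ = (4, 2, 1, 3): 9 + 10 + 25 + 22 = 66
σ = (4, 2, 3, 1): 9 + 10 + (-2) + 21 = 38
σ = (4, 3, 1, 2): 9 + 1 + 25 + (-7) = 28
σ = (4, 3, 2, 1): 9 + 1 + 0 + 21 = 31
Optimal value attained by: σ = (1, 4, 3, 2).
Answer: det⊕(M) = -9; verdict: SINGULAR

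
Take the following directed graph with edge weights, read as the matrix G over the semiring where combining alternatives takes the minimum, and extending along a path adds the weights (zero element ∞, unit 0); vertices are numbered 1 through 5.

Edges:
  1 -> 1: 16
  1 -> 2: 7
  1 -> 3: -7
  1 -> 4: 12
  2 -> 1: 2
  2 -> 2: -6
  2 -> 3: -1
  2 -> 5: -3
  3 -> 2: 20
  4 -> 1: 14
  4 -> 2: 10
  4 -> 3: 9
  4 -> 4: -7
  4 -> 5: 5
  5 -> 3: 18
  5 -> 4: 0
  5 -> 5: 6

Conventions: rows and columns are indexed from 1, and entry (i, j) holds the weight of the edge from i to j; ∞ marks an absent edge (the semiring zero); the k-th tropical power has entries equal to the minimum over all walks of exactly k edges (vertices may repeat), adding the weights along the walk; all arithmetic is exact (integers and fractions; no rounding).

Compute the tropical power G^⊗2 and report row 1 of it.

G^⊗2:
  [9, 1, 6, 5, 4]
  [-4, -12, -7, -3, -9]
  [22, 14, 19, ∞, 17]
  [7, 3, 2, -14, -2]
  [14, 10, 9, -7, 5]
Answer: row 1 of G^⊗2 = [9, 1, 6, 5, 4]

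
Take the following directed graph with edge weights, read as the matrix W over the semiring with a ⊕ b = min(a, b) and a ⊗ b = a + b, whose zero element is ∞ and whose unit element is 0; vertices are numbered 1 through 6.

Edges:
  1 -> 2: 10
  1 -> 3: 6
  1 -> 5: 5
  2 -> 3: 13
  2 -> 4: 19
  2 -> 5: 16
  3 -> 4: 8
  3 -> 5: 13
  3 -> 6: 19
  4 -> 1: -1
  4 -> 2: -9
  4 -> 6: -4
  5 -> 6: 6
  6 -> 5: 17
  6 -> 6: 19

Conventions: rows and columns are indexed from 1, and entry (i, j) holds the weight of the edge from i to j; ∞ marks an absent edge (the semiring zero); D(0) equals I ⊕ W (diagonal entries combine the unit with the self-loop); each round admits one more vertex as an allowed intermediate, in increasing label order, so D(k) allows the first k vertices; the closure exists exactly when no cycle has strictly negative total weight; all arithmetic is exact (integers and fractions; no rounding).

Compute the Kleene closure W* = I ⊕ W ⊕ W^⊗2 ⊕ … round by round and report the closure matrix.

D(0):
  [0, 10, 6, ∞, 5, ∞]
  [∞, 0, 13, 19, 16, ∞]
  [∞, ∞, 0, 8, 13, 19]
  [-1, -9, ∞, 0, ∞, -4]
  [∞, ∞, ∞, ∞, 0, 6]
  [∞, ∞, ∞, ∞, 17, 0]
D(1):
  [0, 10, 6, ∞, 5, ∞]
  [∞, 0, 13, 19, 16, ∞]
  [∞, ∞, 0, 8, 13, 19]
  [-1, -9, 5, 0, 4, -4]
  [∞, ∞, ∞, ∞, 0, 6]
  [∞, ∞, ∞, ∞, 17, 0]
D(2):
  [0, 10, 6, 29, 5, ∞]
  [∞, 0, 13, 19, 16, ∞]
  [∞, ∞, 0, 8, 13, 19]
  [-1, -9, 4, 0, 4, -4]
  [∞, ∞, ∞, ∞, 0, 6]
  [∞, ∞, ∞, ∞, 17, 0]
D(3):
  [0, 10, 6, 14, 5, 25]
  [∞, 0, 13, 19, 16, 32]
  [∞, ∞, 0, 8, 13, 19]
  [-1, -9, 4, 0, 4, -4]
  [∞, ∞, ∞, ∞, 0, 6]
  [∞, ∞, ∞, ∞, 17, 0]
D(4):
  [0, 5, 6, 14, 5, 10]
  [18, 0, 13, 19, 16, 15]
  [7, -1, 0, 8, 12, 4]
  [-1, -9, 4, 0, 4, -4]
  [∞, ∞, ∞, ∞, 0, 6]
  [∞, ∞, ∞, ∞, 17, 0]
D(5):
  [0, 5, 6, 14, 5, 10]
  [18, 0, 13, 19, 16, 15]
  [7, -1, 0, 8, 12, 4]
  [-1, -9, 4, 0, 4, -4]
  [∞, ∞, ∞, ∞, 0, 6]
  [∞, ∞, ∞, ∞, 17, 0]
D(6):
  [0, 5, 6, 14, 5, 10]
  [18, 0, 13, 19, 16, 15]
  [7, -1, 0, 8, 12, 4]
  [-1, -9, 4, 0, 4, -4]
  [∞, ∞, ∞, ∞, 0, 6]
  [∞, ∞, ∞, ∞, 17, 0]
Answer: W* = [[0, 5, 6, 14, 5, 10], [18, 0, 13, 19, 16, 15], [7, -1, 0, 8, 12, 4], [-1, -9, 4, 0, 4, -4], [∞, ∞, ∞, ∞, 0, 6], [∞, ∞, ∞, ∞, 17, 0]]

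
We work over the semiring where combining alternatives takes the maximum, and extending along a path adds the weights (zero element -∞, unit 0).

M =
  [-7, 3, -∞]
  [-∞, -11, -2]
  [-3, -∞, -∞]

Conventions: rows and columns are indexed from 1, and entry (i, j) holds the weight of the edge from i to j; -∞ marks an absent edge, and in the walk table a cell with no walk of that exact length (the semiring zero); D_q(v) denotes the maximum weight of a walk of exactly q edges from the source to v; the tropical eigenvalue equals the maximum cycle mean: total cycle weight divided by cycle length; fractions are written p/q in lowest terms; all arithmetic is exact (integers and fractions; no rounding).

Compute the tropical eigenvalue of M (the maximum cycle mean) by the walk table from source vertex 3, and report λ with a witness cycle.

q=0: [-∞, -∞, 0]
q=1: [-3, -∞, -∞]
q=2: [-10, 0, -∞]
q=3: [-17, -7, -2]
Optimal cycle mean attained by: cycle 1->2->3->1, total 3 + (-2) + (-3), length 3.
Answer: λ = -2/3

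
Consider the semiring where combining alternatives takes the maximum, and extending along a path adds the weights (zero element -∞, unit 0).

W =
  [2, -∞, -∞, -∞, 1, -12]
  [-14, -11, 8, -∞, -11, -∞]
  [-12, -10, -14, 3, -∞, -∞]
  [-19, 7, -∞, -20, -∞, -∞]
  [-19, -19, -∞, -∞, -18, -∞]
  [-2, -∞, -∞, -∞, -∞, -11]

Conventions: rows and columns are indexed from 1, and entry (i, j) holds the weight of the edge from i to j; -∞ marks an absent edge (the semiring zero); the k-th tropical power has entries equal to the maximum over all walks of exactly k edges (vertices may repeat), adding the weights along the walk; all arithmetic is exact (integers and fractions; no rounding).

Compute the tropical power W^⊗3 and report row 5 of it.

W^⊗2:
  [4, -18, -∞, -∞, 3, -10]
  [-4, -2, -3, 11, -13, -26]
  [-10, 10, -2, -11, -11, -24]
  [-7, -4, 15, -40, -4, -31]
  [-17, -30, -11, -∞, -18, -31]
  [0, -∞, -∞, -∞, -1, -14]
W^⊗3:
  [6, -16, -10, -∞, 5, -8]
  [-2, 18, 6, 0, -3, -16]
  [-4, -1, 18, 1, -1, -22]
  [3, 5, 4, 18, -6, -19]
  [-15, -21, -22, -8, -16, -29]
  [2, -20, -∞, -∞, 1, -12]
Answer: row 5 of W^⊗3 = [-15, -21, -22, -8, -16, -29]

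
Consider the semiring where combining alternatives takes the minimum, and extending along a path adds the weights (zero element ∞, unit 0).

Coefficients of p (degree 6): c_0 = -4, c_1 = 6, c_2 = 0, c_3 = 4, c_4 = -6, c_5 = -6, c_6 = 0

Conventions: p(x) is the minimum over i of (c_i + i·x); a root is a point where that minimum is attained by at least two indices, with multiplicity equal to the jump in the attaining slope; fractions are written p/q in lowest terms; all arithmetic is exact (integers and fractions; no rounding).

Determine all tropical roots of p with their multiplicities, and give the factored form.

hull edge (i=0, c=-4) to (i=4, c=-6): slope -1/2, span 4
hull edge (i=4, c=-6) to (i=5, c=-6): slope 0, span 1
hull edge (i=5, c=-6) to (i=6, c=0): slope 6, span 1
Factored form: p(x) = 0 ⊗ (x ⊕ (-6)) ⊗ (x ⊕ 0) ⊗ (x ⊕ 1/2) ⊗ (x ⊕ 1/2) ⊗ (x ⊕ 1/2) ⊗ (x ⊕ 1/2)
Answer: roots = -6 (mult 1), 0 (mult 1), 1/2 (mult 4)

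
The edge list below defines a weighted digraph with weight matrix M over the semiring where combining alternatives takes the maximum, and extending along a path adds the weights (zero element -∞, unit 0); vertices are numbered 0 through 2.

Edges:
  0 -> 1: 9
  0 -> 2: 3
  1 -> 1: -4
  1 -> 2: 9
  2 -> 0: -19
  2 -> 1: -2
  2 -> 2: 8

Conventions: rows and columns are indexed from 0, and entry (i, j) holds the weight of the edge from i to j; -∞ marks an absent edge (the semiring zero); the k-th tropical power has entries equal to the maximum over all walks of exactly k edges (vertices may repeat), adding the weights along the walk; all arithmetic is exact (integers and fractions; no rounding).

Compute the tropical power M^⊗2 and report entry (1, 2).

M^⊗2:
  [-16, 5, 18]
  [-10, 7, 17]
  [-11, 6, 16]
Key observation: the optimum is the walk 1->2->2, with weight 9 + 8 = 17.
Optimal value attained by: walk 1->2->2.
Answer: (M^⊗2)[1][2] = 17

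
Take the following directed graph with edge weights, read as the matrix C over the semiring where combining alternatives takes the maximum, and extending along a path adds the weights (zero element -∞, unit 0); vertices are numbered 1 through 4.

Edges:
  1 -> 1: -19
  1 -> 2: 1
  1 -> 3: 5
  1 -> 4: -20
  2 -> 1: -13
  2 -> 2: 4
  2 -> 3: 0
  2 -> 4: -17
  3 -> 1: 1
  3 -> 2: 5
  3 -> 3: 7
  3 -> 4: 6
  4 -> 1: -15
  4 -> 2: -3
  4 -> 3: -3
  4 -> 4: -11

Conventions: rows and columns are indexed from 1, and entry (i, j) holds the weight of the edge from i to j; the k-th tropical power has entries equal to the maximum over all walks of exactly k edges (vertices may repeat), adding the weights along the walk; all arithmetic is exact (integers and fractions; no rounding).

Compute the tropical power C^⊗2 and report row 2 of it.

C^⊗2:
  [6, 10, 12, 11]
  [1, 8, 7, 6]
  [8, 12, 14, 13]
  [-2, 2, 4, 3]
Answer: row 2 of C^⊗2 = [1, 8, 7, 6]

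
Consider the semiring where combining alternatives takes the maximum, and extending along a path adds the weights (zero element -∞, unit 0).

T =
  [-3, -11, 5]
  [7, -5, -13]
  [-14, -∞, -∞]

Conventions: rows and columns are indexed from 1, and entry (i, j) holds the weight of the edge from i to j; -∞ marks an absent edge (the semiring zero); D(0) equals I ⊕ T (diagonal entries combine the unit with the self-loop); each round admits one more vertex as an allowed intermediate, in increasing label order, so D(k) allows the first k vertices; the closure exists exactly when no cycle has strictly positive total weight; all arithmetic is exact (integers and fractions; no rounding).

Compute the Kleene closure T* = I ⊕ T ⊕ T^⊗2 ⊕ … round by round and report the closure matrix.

D(0):
  [0, -11, 5]
  [7, 0, -13]
  [-14, -∞, 0]
D(1):
  [0, -11, 5]
  [7, 0, 12]
  [-14, -25, 0]
D(2):
  [0, -11, 5]
  [7, 0, 12]
  [-14, -25, 0]
D(3):
  [0, -11, 5]
  [7, 0, 12]
  [-14, -25, 0]
Answer: T* = [[0, -11, 5], [7, 0, 12], [-14, -25, 0]]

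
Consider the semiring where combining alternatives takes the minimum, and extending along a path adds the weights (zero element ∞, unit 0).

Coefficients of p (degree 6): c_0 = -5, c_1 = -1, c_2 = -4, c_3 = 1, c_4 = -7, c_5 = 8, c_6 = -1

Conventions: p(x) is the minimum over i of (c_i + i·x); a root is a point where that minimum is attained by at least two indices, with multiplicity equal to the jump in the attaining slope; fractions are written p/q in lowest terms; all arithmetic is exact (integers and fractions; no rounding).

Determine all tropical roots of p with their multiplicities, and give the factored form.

hull edge (i=0, c=-5) to (i=4, c=-7): slope -1/2, span 4
hull edge (i=4, c=-7) to (i=6, c=-1): slope 3, span 2
Factored form: p(x) = -1 ⊗ (x ⊕ (-3)) ⊗ (x ⊕ (-3)) ⊗ (x ⊕ 1/2) ⊗ (x ⊕ 1/2) ⊗ (x ⊕ 1/2) ⊗ (x ⊕ 1/2)
Answer: roots = -3 (mult 2), 1/2 (mult 4)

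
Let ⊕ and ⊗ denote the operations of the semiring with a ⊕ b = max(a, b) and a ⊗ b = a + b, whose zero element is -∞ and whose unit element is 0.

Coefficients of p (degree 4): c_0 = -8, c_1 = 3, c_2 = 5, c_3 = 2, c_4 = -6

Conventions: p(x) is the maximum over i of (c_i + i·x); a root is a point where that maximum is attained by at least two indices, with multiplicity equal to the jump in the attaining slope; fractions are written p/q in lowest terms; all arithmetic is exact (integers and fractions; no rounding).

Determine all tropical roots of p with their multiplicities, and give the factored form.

hull edge (i=0, c=-8) to (i=1, c=3): slope 11, span 1
hull edge (i=1, c=3) to (i=2, c=5): slope 2, span 1
hull edge (i=2, c=5) to (i=3, c=2): slope -3, span 1
hull edge (i=3, c=2) to (i=4, c=-6): slope -8, span 1
Factored form: p(x) = -6 ⊗ (x ⊕ (-11)) ⊗ (x ⊕ (-2)) ⊗ (x ⊕ 3) ⊗ (x ⊕ 8)
Answer: roots = -11 (mult 1), -2 (mult 1), 3 (mult 1), 8 (mult 1)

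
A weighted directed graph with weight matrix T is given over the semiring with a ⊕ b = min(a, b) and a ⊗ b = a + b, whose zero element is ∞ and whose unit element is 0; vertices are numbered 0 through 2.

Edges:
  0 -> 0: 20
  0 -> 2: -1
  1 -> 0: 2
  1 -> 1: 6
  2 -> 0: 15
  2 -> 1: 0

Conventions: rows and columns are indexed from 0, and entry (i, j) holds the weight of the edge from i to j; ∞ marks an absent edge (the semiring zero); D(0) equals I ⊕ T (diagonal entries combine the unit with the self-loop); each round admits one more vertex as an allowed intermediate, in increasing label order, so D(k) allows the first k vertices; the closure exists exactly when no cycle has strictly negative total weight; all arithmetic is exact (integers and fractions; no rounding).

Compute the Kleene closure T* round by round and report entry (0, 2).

D(0):
  [0, ∞, -1]
  [2, 0, ∞]
  [15, 0, 0]
D(1):
  [0, ∞, -1]
  [2, 0, 1]
  [15, 0, 0]
D(2):
  [0, ∞, -1]
  [2, 0, 1]
  [2, 0, 0]
D(3):
  [0, -1, -1]
  [2, 0, 1]
  [2, 0, 0]
Answer: T*[0][2] = -1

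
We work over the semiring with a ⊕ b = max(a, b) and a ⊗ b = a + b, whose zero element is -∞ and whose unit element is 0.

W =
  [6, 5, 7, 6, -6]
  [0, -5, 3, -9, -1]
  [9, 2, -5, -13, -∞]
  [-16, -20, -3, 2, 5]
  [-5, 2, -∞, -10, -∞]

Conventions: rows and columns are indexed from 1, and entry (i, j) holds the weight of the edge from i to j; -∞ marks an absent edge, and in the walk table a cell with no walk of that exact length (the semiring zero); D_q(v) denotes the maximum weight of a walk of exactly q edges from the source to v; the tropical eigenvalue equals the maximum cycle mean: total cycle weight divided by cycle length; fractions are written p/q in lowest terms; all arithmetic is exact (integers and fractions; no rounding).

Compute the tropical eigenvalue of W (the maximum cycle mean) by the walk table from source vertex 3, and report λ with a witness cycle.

q=0: [-∞, -∞, 0, -∞, -∞]
q=1: [9, 2, -5, -13, -∞]
q=2: [15, 14, 16, 15, 3]
q=3: [25, 20, 22, 21, 20]
q=4: [31, 30, 32, 31, 26]
q=5: [41, 36, 38, 37, 36]
Optimal cycle mean attained by: cycle 1->3->1, total 7 + 9, length 2.
Answer: λ = 8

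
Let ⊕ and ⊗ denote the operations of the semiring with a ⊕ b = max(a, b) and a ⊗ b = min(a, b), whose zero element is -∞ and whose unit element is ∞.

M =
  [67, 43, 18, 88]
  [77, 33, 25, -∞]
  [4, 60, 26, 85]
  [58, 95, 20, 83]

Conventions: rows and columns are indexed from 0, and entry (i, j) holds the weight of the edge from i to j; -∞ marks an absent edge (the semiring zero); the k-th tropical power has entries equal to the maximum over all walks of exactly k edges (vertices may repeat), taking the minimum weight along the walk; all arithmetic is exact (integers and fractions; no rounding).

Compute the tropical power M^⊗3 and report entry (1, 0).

M^⊗2:
  [67, 88, 25, 83]
  [67, 43, 25, 77]
  [60, 85, 26, 83]
  [77, 83, 25, 83]
M^⊗3:
  [77, 83, 25, 83]
  [67, 77, 25, 77]
  [77, 83, 26, 83]
  [77, 83, 25, 83]
Key observation: the optimum is the walk 1->0->0->0, with weight 77 min 67 min 67 = 67.
Optimal value attained by: walk 1->0->0->0.
Answer: (M^⊗3)[1][0] = 67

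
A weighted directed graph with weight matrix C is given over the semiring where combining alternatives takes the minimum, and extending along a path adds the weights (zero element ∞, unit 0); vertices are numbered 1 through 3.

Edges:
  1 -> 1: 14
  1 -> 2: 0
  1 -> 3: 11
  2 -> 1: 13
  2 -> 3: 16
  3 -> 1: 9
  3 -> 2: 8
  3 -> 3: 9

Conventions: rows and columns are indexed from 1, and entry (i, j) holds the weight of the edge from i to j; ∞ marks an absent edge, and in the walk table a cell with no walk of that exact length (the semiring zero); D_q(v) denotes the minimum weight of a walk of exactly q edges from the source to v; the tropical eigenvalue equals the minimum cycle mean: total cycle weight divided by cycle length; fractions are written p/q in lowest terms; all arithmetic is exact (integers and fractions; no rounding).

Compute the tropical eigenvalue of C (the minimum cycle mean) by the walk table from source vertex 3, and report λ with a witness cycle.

q=0: [∞, ∞, 0]
q=1: [9, 8, 9]
q=2: [18, 9, 18]
q=3: [22, 18, 25]
Optimal cycle mean attained by: cycle 1->2->1, total 0 + 13, length 2.
Answer: λ = 13/2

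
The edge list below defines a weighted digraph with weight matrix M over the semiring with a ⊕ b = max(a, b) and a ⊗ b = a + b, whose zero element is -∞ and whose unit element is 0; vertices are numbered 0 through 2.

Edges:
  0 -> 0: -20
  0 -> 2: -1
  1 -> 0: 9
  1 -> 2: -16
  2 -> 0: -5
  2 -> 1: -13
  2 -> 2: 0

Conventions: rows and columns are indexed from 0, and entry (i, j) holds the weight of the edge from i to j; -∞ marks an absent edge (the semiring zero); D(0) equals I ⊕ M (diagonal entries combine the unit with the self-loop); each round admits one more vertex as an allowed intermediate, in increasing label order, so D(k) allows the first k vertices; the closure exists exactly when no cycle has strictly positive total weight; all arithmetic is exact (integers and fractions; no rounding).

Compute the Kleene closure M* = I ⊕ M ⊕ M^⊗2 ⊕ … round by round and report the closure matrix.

D(0):
  [0, -∞, -1]
  [9, 0, -16]
  [-5, -13, 0]
D(1):
  [0, -∞, -1]
  [9, 0, 8]
  [-5, -13, 0]
D(2):
  [0, -∞, -1]
  [9, 0, 8]
  [-4, -13, 0]
D(3):
  [0, -14, -1]
  [9, 0, 8]
  [-4, -13, 0]
Answer: M* = [[0, -14, -1], [9, 0, 8], [-4, -13, 0]]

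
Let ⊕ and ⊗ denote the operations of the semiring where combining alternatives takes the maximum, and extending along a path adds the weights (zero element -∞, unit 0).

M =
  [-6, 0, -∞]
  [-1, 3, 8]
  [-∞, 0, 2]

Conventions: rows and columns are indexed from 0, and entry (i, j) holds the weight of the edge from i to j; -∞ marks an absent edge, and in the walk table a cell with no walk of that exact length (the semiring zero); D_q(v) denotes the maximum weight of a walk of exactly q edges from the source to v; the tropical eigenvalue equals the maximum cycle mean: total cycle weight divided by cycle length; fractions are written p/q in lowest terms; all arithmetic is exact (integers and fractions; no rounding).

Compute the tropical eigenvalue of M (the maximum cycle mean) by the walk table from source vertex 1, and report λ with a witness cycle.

q=0: [-∞, 0, -∞]
q=1: [-1, 3, 8]
q=2: [2, 8, 11]
q=3: [7, 11, 16]
Optimal cycle mean attained by: cycle 1->2->1, total 8 + 0, length 2.
Answer: λ = 4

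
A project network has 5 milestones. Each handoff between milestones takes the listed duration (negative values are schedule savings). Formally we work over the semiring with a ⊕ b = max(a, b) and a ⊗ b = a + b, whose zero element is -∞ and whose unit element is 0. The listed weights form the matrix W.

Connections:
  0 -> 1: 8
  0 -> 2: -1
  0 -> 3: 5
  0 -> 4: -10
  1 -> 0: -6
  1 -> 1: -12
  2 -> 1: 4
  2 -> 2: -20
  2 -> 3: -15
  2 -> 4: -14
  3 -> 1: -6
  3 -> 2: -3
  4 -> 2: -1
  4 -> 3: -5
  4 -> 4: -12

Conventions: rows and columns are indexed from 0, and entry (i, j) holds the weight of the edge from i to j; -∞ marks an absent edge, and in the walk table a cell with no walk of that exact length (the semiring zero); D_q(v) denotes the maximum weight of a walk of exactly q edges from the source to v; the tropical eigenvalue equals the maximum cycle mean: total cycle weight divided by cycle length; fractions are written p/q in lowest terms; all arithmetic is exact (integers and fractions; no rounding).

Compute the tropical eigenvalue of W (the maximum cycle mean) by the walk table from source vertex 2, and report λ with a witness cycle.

q=0: [-∞, -∞, 0, -∞, -∞]
q=1: [-∞, 4, -20, -15, -14]
q=2: [-2, -8, -15, -19, -26]
q=3: [-14, 6, -3, 3, -12]
q=4: [0, 1, 0, -9, -17]
q=5: [-5, 8, -1, 5, -10]
Optimal cycle mean attained by: cycle 0->1->0, total 8 + (-6), length 2.
Answer: λ = 1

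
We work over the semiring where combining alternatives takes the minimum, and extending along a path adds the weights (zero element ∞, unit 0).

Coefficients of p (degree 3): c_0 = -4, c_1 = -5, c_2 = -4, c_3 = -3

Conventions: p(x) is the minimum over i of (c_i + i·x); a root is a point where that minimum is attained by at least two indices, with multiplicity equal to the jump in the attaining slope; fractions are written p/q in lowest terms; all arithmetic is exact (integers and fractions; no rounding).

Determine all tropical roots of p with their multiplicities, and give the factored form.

hull edge (i=0, c=-4) to (i=1, c=-5): slope -1, span 1
hull edge (i=1, c=-5) to (i=3, c=-3): slope 1, span 2
Factored form: p(x) = -3 ⊗ (x ⊕ (-1)) ⊗ (x ⊕ (-1)) ⊗ (x ⊕ 1)
Answer: roots = -1 (mult 2), 1 (mult 1)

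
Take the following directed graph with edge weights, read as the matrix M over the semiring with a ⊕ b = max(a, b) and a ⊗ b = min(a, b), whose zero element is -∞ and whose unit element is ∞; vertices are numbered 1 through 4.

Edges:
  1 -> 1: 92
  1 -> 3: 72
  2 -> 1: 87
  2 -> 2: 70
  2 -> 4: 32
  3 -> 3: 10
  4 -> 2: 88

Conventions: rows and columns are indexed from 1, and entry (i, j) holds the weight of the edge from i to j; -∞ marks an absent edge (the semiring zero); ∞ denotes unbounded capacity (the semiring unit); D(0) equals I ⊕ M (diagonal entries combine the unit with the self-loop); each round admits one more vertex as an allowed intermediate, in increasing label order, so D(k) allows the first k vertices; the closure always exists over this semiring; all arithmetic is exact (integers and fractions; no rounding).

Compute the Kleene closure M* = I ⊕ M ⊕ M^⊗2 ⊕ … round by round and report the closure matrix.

D(0):
  [∞, -∞, 72, -∞]
  [87, ∞, -∞, 32]
  [-∞, -∞, ∞, -∞]
  [-∞, 88, -∞, ∞]
D(1):
  [∞, -∞, 72, -∞]
  [87, ∞, 72, 32]
  [-∞, -∞, ∞, -∞]
  [-∞, 88, -∞, ∞]
D(2):
  [∞, -∞, 72, -∞]
  [87, ∞, 72, 32]
  [-∞, -∞, ∞, -∞]
  [87, 88, 72, ∞]
D(3):
  [∞, -∞, 72, -∞]
  [87, ∞, 72, 32]
  [-∞, -∞, ∞, -∞]
  [87, 88, 72, ∞]
D(4):
  [∞, -∞, 72, -∞]
  [87, ∞, 72, 32]
  [-∞, -∞, ∞, -∞]
  [87, 88, 72, ∞]
Answer: M* = [[∞, -∞, 72, -∞], [87, ∞, 72, 32], [-∞, -∞, ∞, -∞], [87, 88, 72, ∞]]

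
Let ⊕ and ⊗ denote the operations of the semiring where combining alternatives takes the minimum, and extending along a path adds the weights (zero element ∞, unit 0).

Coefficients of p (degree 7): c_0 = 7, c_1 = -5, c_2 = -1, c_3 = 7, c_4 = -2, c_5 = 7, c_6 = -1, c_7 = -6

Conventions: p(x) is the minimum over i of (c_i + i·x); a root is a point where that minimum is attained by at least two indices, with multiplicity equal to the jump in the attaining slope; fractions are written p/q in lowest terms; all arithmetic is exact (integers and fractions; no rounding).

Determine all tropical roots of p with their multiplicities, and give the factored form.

hull edge (i=0, c=7) to (i=1, c=-5): slope -12, span 1
hull edge (i=1, c=-5) to (i=7, c=-6): slope -1/6, span 6
Factored form: p(x) = -6 ⊗ (x ⊕ 1/6) ⊗ (x ⊕ 1/6) ⊗ (x ⊕ 1/6) ⊗ (x ⊕ 1/6) ⊗ (x ⊕ 1/6) ⊗ (x ⊕ 1/6) ⊗ (x ⊕ 12)
Answer: roots = 1/6 (mult 6), 12 (mult 1)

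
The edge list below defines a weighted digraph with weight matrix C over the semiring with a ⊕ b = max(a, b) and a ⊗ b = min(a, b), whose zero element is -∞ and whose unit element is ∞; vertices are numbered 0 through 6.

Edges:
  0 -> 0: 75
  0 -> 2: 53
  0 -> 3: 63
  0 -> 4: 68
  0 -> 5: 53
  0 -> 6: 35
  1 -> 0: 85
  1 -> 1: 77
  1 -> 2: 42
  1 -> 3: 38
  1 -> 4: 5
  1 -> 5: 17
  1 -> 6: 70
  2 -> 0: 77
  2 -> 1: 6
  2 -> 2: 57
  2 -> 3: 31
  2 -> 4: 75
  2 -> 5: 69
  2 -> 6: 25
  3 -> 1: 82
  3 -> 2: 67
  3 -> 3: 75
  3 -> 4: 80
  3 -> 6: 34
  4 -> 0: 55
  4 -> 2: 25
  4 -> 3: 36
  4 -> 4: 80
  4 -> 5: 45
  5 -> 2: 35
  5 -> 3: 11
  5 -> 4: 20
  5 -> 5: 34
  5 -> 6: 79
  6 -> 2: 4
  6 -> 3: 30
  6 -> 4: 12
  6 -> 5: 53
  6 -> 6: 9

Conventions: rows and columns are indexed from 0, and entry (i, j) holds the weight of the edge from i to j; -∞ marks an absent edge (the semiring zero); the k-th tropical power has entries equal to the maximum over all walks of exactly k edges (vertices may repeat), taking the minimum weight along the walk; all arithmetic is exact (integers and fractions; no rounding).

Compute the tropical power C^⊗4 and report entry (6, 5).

C^⊗2:
  [75, 63, 63, 63, 68, 53, 53]
  [77, 77, 53, 63, 68, 53, 70]
  [75, 31, 57, 63, 75, 57, 69]
  [82, 77, 67, 75, 80, 67, 70]
  [55, 36, 53, 55, 80, 53, 45]
  [35, 11, 35, 31, 35, 53, 34]
  [12, 30, 35, 30, 30, 34, 53]
C^⊗3:
  [75, 63, 63, 63, 68, 63, 63]
  [77, 77, 63, 63, 68, 53, 70]
  [75, 63, 63, 63, 75, 57, 57]
  [77, 77, 67, 75, 80, 67, 70]
  [55, 55, 55, 55, 80, 53, 53]
  [35, 31, 35, 35, 35, 35, 53]
  [35, 30, 35, 31, 35, 53, 34]
C^⊗4:
  [75, 63, 63, 63, 68, 63, 63]
  [77, 77, 63, 63, 68, 63, 70]
  [75, 63, 63, 63, 75, 63, 63]
  [77, 77, 67, 75, 80, 67, 70]
  [55, 55, 55, 55, 80, 55, 55]
  [35, 35, 35, 35, 35, 53, 35]
  [35, 31, 35, 35, 35, 35, 53]
Key observation: the optimum is the walk 6->5->2->2->5, with weight 53 min 35 min 57 min 69 = 35.
Optimal value attained by: walk 6->5->2->2->5.
Answer: (C^⊗4)[6][5] = 35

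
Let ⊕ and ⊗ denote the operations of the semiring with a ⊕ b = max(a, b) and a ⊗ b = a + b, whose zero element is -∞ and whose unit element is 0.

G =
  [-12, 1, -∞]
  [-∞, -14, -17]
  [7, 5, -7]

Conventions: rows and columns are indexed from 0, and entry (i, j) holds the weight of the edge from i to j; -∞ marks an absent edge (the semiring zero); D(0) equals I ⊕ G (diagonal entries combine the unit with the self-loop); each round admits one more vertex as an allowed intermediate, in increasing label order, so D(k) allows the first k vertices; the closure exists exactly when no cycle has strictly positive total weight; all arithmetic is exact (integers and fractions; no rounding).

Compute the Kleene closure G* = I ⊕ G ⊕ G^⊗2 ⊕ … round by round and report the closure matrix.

D(0):
  [0, 1, -∞]
  [-∞, 0, -17]
  [7, 5, 0]
D(1):
  [0, 1, -∞]
  [-∞, 0, -17]
  [7, 8, 0]
D(2):
  [0, 1, -16]
  [-∞, 0, -17]
  [7, 8, 0]
D(3):
  [0, 1, -16]
  [-10, 0, -17]
  [7, 8, 0]
Answer: G* = [[0, 1, -16], [-10, 0, -17], [7, 8, 0]]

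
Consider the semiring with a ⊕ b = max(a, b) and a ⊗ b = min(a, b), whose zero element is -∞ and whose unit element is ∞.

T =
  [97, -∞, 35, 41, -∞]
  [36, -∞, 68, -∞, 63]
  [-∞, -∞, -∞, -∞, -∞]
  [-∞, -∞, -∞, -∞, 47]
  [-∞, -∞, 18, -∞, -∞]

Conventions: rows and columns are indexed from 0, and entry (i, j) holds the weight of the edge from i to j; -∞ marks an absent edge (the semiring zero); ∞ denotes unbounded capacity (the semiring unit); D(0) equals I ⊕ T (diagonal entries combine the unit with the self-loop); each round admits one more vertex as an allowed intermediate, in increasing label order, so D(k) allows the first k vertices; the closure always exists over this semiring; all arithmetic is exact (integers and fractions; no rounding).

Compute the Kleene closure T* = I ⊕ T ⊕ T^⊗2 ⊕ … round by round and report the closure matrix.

D(0):
  [∞, -∞, 35, 41, -∞]
  [36, ∞, 68, -∞, 63]
  [-∞, -∞, ∞, -∞, -∞]
  [-∞, -∞, -∞, ∞, 47]
  [-∞, -∞, 18, -∞, ∞]
D(1):
  [∞, -∞, 35, 41, -∞]
  [36, ∞, 68, 36, 63]
  [-∞, -∞, ∞, -∞, -∞]
  [-∞, -∞, -∞, ∞, 47]
  [-∞, -∞, 18, -∞, ∞]
D(2):
  [∞, -∞, 35, 41, -∞]
  [36, ∞, 68, 36, 63]
  [-∞, -∞, ∞, -∞, -∞]
  [-∞, -∞, -∞, ∞, 47]
  [-∞, -∞, 18, -∞, ∞]
D(3):
  [∞, -∞, 35, 41, -∞]
  [36, ∞, 68, 36, 63]
  [-∞, -∞, ∞, -∞, -∞]
  [-∞, -∞, -∞, ∞, 47]
  [-∞, -∞, 18, -∞, ∞]
D(4):
  [∞, -∞, 35, 41, 41]
  [36, ∞, 68, 36, 63]
  [-∞, -∞, ∞, -∞, -∞]
  [-∞, -∞, -∞, ∞, 47]
  [-∞, -∞, 18, -∞, ∞]
D(5):
  [∞, -∞, 35, 41, 41]
  [36, ∞, 68, 36, 63]
  [-∞, -∞, ∞, -∞, -∞]
  [-∞, -∞, 18, ∞, 47]
  [-∞, -∞, 18, -∞, ∞]
Answer: T* = [[∞, -∞, 35, 41, 41], [36, ∞, 68, 36, 63], [-∞, -∞, ∞, -∞, -∞], [-∞, -∞, 18, ∞, 47], [-∞, -∞, 18, -∞, ∞]]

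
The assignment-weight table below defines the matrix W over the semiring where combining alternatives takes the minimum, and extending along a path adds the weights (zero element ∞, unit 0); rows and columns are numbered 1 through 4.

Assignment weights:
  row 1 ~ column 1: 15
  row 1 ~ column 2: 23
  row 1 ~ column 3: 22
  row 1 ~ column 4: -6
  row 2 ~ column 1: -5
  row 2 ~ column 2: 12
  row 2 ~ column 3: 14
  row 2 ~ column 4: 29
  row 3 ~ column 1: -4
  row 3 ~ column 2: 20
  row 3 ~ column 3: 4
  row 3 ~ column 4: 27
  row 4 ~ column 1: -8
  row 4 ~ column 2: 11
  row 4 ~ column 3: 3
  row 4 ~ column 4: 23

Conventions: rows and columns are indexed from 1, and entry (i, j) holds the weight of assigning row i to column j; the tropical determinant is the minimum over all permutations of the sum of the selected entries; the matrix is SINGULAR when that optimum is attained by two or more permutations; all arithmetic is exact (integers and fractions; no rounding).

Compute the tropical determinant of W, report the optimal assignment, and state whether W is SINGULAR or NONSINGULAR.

σ = (1, 2, 3, 4): 15 + 12 + 4 + 23 = 54
σ = (1, 2, 4, 3): 15 + 12 + 27 + 3 = 57
σ = (1, 3, 2, 4): 15 + 14 + 20 + 23 = 72
σ = (1, 3, 4, 2): 15 + 14 + 27 + 11 = 67
σ = (1, 4, 2, 3): 15 + 29 + 20 + 3 = 67
σ = (1, 4, 3, 2): 15 + 29 + 4 + 11 = 59
σ = (2, 1, 3, 4): 23 + (-5) + 4 + 23 = 45
σ = (2, 1, 4, 3): 23 + (-5) + 27 + 3 = 48
σ = (2, 3, 1, 4): 23 + 14 + (-4) + 23 = 56
σ = (2, 3, 4, 1): 23 + 14 + 27 + (-8) = 56
σ = (2, 4, 1, 3): 23 + 29 + (-4) + 3 = 51
σ = (2, 4, 3, 1): 23 + 29 + 4 + (-8) = 48
σ = (3, 1, 2, 4): 22 + (-5) + 20 + 23 = 60
σ = (3, 1, 4, 2): 22 + (-5) + 27 + 11 = 55
σ = (3, 2, 1, 4): 22 + 12 + (-4) + 23 = 53
σ = (3, 2, 4, 1): 22 + 12 + 27 + (-8) = 53
σ = (3, 4, 1, 2): 22 + 29 + (-4) + 11 = 58
σ = (3, 4, 2, 1): 22 + 29 + 20 + (-8) = 63
σ = (4, 1, 2, 3): (-6) + (-5) + 20 + 3 = 12
σ = (4, 1, 3, 2): (-6) + (-5) + 4 + 11 = 4
σ = (4, 2, 1, 3): (-6) + 12 + (-4) + 3 = 5
σ = (4, 2, 3, 1): (-6) + 12 + 4 + (-8) = 2
σ = (4, 3, 1, 2): (-6) + 14 + (-4) + 11 = 15
σ = (4, 3, 2, 1): (-6) + 14 + 20 + (-8) = 20
Optimal value attained by: σ = (4, 2, 3, 1).
Answer: det⊕(W) = 2; verdict: NONSINGULAR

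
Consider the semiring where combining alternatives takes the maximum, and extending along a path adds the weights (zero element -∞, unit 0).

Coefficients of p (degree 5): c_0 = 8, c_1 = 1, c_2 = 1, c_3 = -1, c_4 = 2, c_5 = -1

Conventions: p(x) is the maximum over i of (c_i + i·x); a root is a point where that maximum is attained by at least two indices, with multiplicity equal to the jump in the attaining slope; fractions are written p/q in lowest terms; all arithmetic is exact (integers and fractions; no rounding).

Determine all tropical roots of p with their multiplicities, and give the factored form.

hull edge (i=0, c=8) to (i=4, c=2): slope -3/2, span 4
hull edge (i=4, c=2) to (i=5, c=-1): slope -3, span 1
Factored form: p(x) = -1 ⊗ (x ⊕ 3/2) ⊗ (x ⊕ 3/2) ⊗ (x ⊕ 3/2) ⊗ (x ⊕ 3/2) ⊗ (x ⊕ 3)
Answer: roots = 3/2 (mult 4), 3 (mult 1)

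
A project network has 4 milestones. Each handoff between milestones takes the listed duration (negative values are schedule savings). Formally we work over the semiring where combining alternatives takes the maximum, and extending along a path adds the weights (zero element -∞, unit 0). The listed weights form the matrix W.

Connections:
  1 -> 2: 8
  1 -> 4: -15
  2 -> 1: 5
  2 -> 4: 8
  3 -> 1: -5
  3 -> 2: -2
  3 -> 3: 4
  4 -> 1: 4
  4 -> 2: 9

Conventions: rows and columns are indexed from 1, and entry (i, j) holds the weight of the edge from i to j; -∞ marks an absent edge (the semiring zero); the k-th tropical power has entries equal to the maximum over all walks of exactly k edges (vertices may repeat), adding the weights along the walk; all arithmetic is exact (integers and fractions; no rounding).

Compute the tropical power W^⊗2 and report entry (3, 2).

W^⊗2:
  [13, -6, -∞, 16]
  [12, 17, -∞, -10]
  [3, 3, 8, 6]
  [14, 12, -∞, 17]
Key observation: the optimum is the walk 3->1->2, with weight (-5) + 8 = 3.
Optimal value attained by: walk 3->1->2.
Answer: (W^⊗2)[3][2] = 3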